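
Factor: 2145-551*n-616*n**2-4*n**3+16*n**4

By the rational root theorem, n = 3/2 is a root, giving the factor (2*n-3) and quotient 8*n**3+10*n**2-293*n-715.
Then n = 13/2 is a root, so (2*n-13) is a factor; dividing leaves 4*n**2+31*n+55.
The remaining quadratic factors as (4*n+11)(n+5).

(2*n-13)*(2*n-3)*(4*n+11)*(n+5)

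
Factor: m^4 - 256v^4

Difference of squares twice: with A = m and B = 4v, A⁴ − B⁴ = (A² − B²)(A² + B²), and A² − B² factors again.

(m + 4v)(m - 4v)(m^2 + 16v^2)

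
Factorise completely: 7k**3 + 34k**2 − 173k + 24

(7k − 1)(k + 8)(k − 3)

By the rational root theorem, k = 3 is a root, so (k − 3) is a factor; dividing leaves 7k**2 + 55k − 8.
The remaining quadratic factors as (7k − 1)(k + 8).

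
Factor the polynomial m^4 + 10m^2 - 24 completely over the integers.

Substitute u = m^2 to get a quadratic in u, then factor.
m^2 - 2 is irreducible over ℤ (2 is not a perfect square).
m^2 + 12 is irreducible over ℤ (always positive, so no real roots).

(m^2 + 12)(m^2 - 2)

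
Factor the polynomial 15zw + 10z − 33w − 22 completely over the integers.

(3w + 2)(5z − 11)

Group as (15zw + 10z) + (−33w − 22) = 5z(3w + 2) − 11(3w + 2).
Both groups share the factor (3w + 2).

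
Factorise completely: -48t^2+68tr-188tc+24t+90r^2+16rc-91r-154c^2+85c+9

Group: -12t(4t-9r+11c+1) + (-10r-14c+9)(4t-9r+11c+1); both groups contain (4t-9r+11c+1).

-(4t-9r+11c+1)(12t+10r+14c-9)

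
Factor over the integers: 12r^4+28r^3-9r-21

Group as (12r^4-9r) + (28r^3-21) = 3r(4r^3-3) + 7(4r^3-3).
Both groups share the factor (4r^3-3).

(3r+7)(4r^3-3)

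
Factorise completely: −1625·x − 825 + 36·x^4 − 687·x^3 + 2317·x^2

(3·x + 1)·(3·x − 5)·(4·x − 11)·(x − 15)

By the rational root theorem, x = −1/3 is a root, so (3·x + 1) divides it; the quotient is 12·x^3 − 233·x^2 + 850·x − 825.
Then x = 15 is a root, so (x − 15) is a factor; dividing leaves 12·x^2 − 53·x + 55.
The remaining quadratic factors as (3·x − 5)(4·x − 11).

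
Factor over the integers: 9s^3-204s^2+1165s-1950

Among the possible rational roots, s = 15 is a root, so (s-15) divides it; the quotient is 9s^2-69s+130.
The remaining quadratic factors as (3s-10)(3s-13).

(3s-10)(3s-13)(s-15)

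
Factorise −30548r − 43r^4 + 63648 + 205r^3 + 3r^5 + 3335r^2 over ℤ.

Trying the rational-root candidates, r = −9 is a root, so (r + 9) divides it; the quotient is 3r^4 − 70r^3 + 835r^2 − 4180r + 7072.
Next, r = 4 is a root, giving the factor (r − 4) and quotient 3r^3 − 58r^2 + 603r − 1768.
Next, r = 13/3 is a root, so (3r − 13) divides it; the quotient is r^2 − 15r + 136.
The quadratic r^2 − 15r + 136 has discriminant −319 < 0 and is irreducible over ℤ.

(3r − 13)(r + 9)(r − 4)(r^2 − 15r + 136)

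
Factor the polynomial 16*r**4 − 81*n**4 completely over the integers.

(2*r − 3*n)*(2*r + 3*n)*(4*r**2 + 9*n**2)

Difference of squares twice: with A = 2*r and B = 3*n, A⁴ − B⁴ = (A² − B²)(A² + B²), and A² − B² factors again.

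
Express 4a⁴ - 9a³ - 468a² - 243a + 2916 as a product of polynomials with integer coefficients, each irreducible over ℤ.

(4a - 9)(a + 3)(a + 9)(a - 12)

Among the possible rational roots, a = -3 is a root, giving the factor (a + 3) and quotient 4a³ - 21a² - 405a + 972.
Next, a = 12 is a root, giving the factor (a - 12) and quotient 4a² + 27a - 81.
The remaining quadratic factors as (4a - 9)(a + 9).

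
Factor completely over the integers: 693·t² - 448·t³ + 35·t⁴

Pull out the common factor 7·t², then factor the remaining trinomial.

7·t²·(5·t - 9)·(t - 11)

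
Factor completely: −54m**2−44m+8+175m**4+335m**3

By the rational root theorem, m = −2/5 is a root, giving the factor (5m+2) and quotient 35m**3+53m**2−32m+4.
Continuing, m = −2 is a root, so (m+2) is a factor; dividing leaves 35m**2−17m+2.
The remaining quadratic factors as (7m−2)(5m−1).

(5m+2)(5m−1)(7m−2)(m+2)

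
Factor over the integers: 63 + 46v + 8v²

(2v + 7)(4v + 9)

Need a pair with product 8·63 = 504 and sum 46: that's 18 and 28.
Split the middle term: 8v² + 18v + 28v + 63 = 2v(4v + 9) + 7(4v + 9).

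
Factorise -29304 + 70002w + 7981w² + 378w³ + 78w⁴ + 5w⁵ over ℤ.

Testing divisors of the constant over divisors of the leading coefficient, w = 2/5 is a root, giving the factor (5w - 2) and quotient w⁴ + 16w³ + 82w² + 1629w + 14652.
Next, w = -11 is a root, so (w + 11) is a factor; dividing leaves w³ + 5w² + 27w + 1332.
Continuing, w = -12 is a root, so (w + 12) is a factor; dividing leaves w² - 7w + 111.
The quadratic w² - 7w + 111 has discriminant -395 < 0 and is irreducible over ℤ.

(5w - 2)(w + 11)(w + 12)(w² - 7w + 111)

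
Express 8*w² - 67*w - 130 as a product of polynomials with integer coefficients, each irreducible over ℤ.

Need a pair with product 8·(-130) = -1040 and sum -67: that's 13 and -80.
Split the middle term: 8*w² + 13*w - 80*w - 130 = w*(8*w + 13) - 10*(8*w + 13).

(8*w + 13)*(w - 10)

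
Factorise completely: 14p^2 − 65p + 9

(2p − 9)(7p − 1)

Need a pair with product 14·9 = 126 and sum −65: that's −63 and −2.
Split the middle term: 14p^2 − 63p − 2p + 9 = 7p(2p − 9) − (2p − 9).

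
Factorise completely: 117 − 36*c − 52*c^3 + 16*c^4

Group as (16*c^4 − 36*c) + (−52*c^3 + 117) = 4*c*(4*c^3 − 9) − 13*(4*c^3 − 9).
Both groups share the factor (4*c^3 − 9).

(4*c − 13)*(4*c^3 − 9)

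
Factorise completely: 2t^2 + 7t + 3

(2t + 1)(t + 3)

Need a pair with product 2·3 = 6 and sum 7: that's 1 and 6.
Split the middle term: 2t^2 + t + 6t + 3 = t(2t + 1) + 3(2t + 1).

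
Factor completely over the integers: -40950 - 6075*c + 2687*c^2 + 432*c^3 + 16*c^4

(4*c + 15)*(4*c - 15)*(c + 13)*(c + 14)

By the rational root theorem, c = -14 is a root, so (c + 14) divides it; the quotient is 16*c^3 + 208*c^2 - 225*c - 2925.
Then c = -15/4 is a root, giving the factor (4*c + 15) and quotient 4*c^2 + 37*c - 195.
The remaining quadratic factors as (4*c - 15)(c + 13).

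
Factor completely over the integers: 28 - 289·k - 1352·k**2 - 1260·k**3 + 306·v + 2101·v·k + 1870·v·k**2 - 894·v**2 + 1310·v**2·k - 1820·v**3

Group: 14·v·(-130·v**2 + 10·v·k - 101·v + 140·k**2 + 88·k - 7) + (-9·k - 4)·(-130·v**2 + 10·v·k - 101·v + 140·k**2 + 88·k - 7); both groups contain (-130·v**2 + 10·v·k - 101·v + 140·k**2 + 88·k - 7), so (14·v - 9·k - 4) is a factor with cofactor -130·v**2 + 10·v·k - 101·v + 140·k**2 + 88·k - 7.
The cofactor groups again: -130·v**2 + 10·v·k - 101·v + 140·k**2 + 88·k - 7 = -13·v·(10·v + 10·k + 7) + (14·k - 1)·(10·v + 10·k + 7); both groups contain (10·v + 10·k + 7), giving -(13·v - 14·k + 1)·(10·v + 10·k + 7).

-(13·v - 14·k + 1)·(14·v - 9·k - 4)·(10·v + 10·k + 7)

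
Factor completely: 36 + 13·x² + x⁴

(x² + 4)·(x² + 9)

Substitute u = x² to get a quadratic in u, then factor.
x² + 9 is irreducible over ℤ (sum of squares).
x² + 4 is irreducible over ℤ (sum of squares).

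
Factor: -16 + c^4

(c + 2)*(c - 2)*(c^2 + 4)

Substitute u = c^2 to get a quadratic in u, then factor.
c^2 + 4 is irreducible over ℤ (sum of squares).
c^2 - 4 is a difference of squares.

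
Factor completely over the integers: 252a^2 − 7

Every term has a factor of 7. Then 36a^2 − 1 = (6a)² − (1)².

7(6a + 1)(6a − 1)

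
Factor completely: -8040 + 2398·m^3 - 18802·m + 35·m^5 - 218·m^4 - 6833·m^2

Testing divisors of the constant over divisors of the leading coefficient, m = -6/5 is a root, giving the factor (5·m + 6) and quotient 7·m^4 - 52·m^3 + 542·m^2 - 2017·m - 1340.
Then m = 5 is a root, so (m - 5) divides it; the quotient is 7·m^3 - 17·m^2 + 457·m + 268.
Continuing, m = -4/7 is a root, so (7·m + 4) divides it; the quotient is m^2 - 3·m + 67.
The quadratic m^2 - 3·m + 67 has discriminant -259 < 0 and is irreducible over ℤ.

(5·m + 6)·(7·m + 4)·(m - 5)·(m^2 - 3·m + 67)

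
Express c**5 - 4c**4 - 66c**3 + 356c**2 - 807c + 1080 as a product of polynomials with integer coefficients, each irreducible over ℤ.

(c + 9)(c - 3)(c - 8)(c**2 - 2c + 5)

Among the possible rational roots, c = -9 is a root, so (c + 9) is a factor; dividing leaves c**4 - 13c**3 + 51c**2 - 103c + 120.
Then c = 8 is a root, so (c - 8) is a factor; dividing leaves c**3 - 5c**2 + 11c - 15.
Then c = 3 is a root, so (c - 3) divides it; the quotient is c**2 - 2c + 5.
The quadratic c**2 - 2c + 5 has discriminant -16 < 0 and is irreducible over ℤ.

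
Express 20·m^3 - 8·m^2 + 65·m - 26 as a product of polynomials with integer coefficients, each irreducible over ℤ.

(5·m - 2)·(4·m^2 + 13)

Group as (20·m^3 + 65·m) + (-8·m^2 - 26) = 5·m·(4·m^2 + 13) - 2·(4·m^2 + 13).
Both groups share the factor (4·m^2 + 13).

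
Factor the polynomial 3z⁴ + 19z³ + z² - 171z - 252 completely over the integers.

(3z + 7)(z + 3)(z + 4)(z - 3)

By the rational root theorem, z = -3 is a root, so (z + 3) divides it; the quotient is 3z³ + 10z² - 29z - 84.
Continuing, z = 3 is a root, so (z - 3) divides it; the quotient is 3z² + 19z + 28.
The remaining quadratic factors as (3z + 7)(z + 4).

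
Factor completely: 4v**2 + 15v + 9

(4v + 3)(v + 3)

Need a pair with product 4·9 = 36 and sum 15: that's 12 and 3.
Split the middle term: 4v**2 + 12v + 3v + 9 = 4v(v + 3) + 3(v + 3).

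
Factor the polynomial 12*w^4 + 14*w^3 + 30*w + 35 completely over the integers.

Group as (12*w^4 + 30*w) + (14*w^3 + 35) = 6*w*(2*w^3 + 5) + 7*(2*w^3 + 5).
Both groups share the factor (2*w^3 + 5).

(6*w + 7)*(2*w^3 + 5)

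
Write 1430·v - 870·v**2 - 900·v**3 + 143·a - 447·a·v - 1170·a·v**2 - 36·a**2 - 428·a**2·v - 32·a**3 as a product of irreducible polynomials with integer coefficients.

-(4·a + 6·v + 11)·(8·a + 15·v - 13)·(a + 10·v)

Group: 4·a·(-8·a**2 - 95·a·v + 13·a - 150·v**2 + 130·v) + (6·v + 11)·(-8·a**2 - 95·a·v + 13·a - 150·v**2 + 130·v); both groups contain (-8·a**2 - 95·a·v + 13·a - 150·v**2 + 130·v), so (4·a + 6·v + 11) is a factor with cofactor -8·a**2 - 95·a·v + 13·a - 150·v**2 + 130·v.
The cofactor groups again: -8·a**2 - 95·a·v + 13·a - 150·v**2 + 130·v = -a·(8·a + 15·v - 13) - 10·v·(8·a + 15·v - 13); both groups contain (8·a + 15·v - 13), giving -(a + 10·v)·(8·a + 15·v - 13).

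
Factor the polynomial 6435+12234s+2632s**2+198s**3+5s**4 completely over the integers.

Testing divisors of the constant over divisors of the leading coefficient, s = -3/5 is a root, giving the factor (5s+3) and quotient s**3+39s**2+503s+2145.
Next, s = -15 is a root, giving the factor (s+15) and quotient s**2+24s+143.
The remaining quadratic factors as (s+11)(s+13).

(5s+3)(s+11)(s+13)(s+15)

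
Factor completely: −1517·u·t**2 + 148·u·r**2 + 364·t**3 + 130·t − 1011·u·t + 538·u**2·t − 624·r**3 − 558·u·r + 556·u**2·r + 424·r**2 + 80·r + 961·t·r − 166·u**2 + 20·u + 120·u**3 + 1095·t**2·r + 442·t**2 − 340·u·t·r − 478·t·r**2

(15·u − 4·t − 13·r − 2)·(4·u − 7·t + 6·r − 5)·(2·u + 13·t + 8·r)

Group: 2·u·(60·u**2 − 121·u·t + 38·u·r − 83·u + 28·t**2 + 67·t·r + 34·t − 78·r**2 + 53·r + 10) + (13·t + 8·r)·(60·u**2 − 121·u·t + 38·u·r − 83·u + 28·t**2 + 67·t·r + 34·t − 78·r**2 + 53·r + 10); both groups contain (60·u**2 − 121·u·t + 38·u·r − 83·u + 28·t**2 + 67·t·r + 34·t − 78·r**2 + 53·r + 10), so (2·u + 13·t + 8·r) is a factor with cofactor 60·u**2 − 121·u·t + 38·u·r − 83·u + 28·t**2 + 67·t·r + 34·t − 78·r**2 + 53·r + 10.
The cofactor groups again: 60·u**2 − 121·u·t + 38·u·r − 83·u + 28·t**2 + 67·t·r + 34·t − 78·r**2 + 53·r + 10 = 15·u·(4·u − 7·t + 6·r − 5) + (−4·t − 13·r − 2)·(4·u − 7·t + 6·r − 5); both groups contain (4·u − 7·t + 6·r − 5), giving (15·u − 4·t − 13·r − 2)·(4·u − 7·t + 6·r − 5).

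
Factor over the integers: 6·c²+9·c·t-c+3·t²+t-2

(2·c+t+1)·(3·c+3·t-2)

Group: 3·c·(2·c+t+1) + (3·t-2)·(2·c+t+1); both groups contain (2·c+t+1).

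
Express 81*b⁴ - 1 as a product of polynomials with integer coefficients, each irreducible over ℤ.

(3*b + 1)*(3*b - 1)*(9*b² + 1)

Write as (9*b²)² − (1)², then factor 9*b² - 1 once more.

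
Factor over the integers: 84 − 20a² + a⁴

Substitute u = a² to get a quadratic in u, then factor.
a² − 6 is irreducible over ℤ (6 is not a perfect square).
a² − 14 is irreducible over ℤ (14 is not a perfect square).

(a² − 14)(a² − 6)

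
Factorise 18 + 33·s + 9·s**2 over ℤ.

3·(3·s + 2)·(s + 3)

Pull out the common factor 3, then factor the remaining trinomial.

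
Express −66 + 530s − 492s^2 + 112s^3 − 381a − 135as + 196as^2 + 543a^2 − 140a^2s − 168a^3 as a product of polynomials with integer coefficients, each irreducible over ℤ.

−(3a + 4s − 6)(7a − 7s + 1)(8a + 4s − 11)

Group: 3a(−56a^2 + 28as + 69a + 28s^2 − 81s + 11) + (4s − 6)(−56a^2 + 28as + 69a + 28s^2 − 81s + 11); both groups contain (−56a^2 + 28as + 69a + 28s^2 − 81s + 11), so (3a + 4s − 6) is a factor with cofactor −56a^2 + 28as + 69a + 28s^2 − 81s + 11.
The cofactor groups again: −56a^2 + 28as + 69a + 28s^2 − 81s + 11 = −8a(7a − 7s + 1) + (−4s + 11)(7a − 7s + 1); both groups contain (7a − 7s + 1), giving −(8a + 4s − 11)(7a − 7s + 1).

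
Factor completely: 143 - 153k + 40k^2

Need a pair with product 40·143 = 5720 and sum -153: that's -88 and -65.
Split the middle term: 40k^2 - 88k - 65k + 143 = 8k(5k - 11) - 13(5k - 11).

(5k - 11)(8k - 13)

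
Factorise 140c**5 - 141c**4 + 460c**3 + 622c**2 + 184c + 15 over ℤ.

Among the possible rational roots, c = -3/5 is a root, so (5c + 3) divides it; the quotient is 28c**4 - 45c**3 + 119c**2 + 53c + 5.
Next, c = -1/4 is a root, giving the factor (4c + 1) and quotient 7c**3 - 13c**2 + 33c + 5.
Continuing, c = -1/7 is a root, giving the factor (7c + 1) and quotient c**2 - 2c + 5.
The quadratic c**2 - 2c + 5 has discriminant -16 < 0 and is irreducible over ℤ.

(4c + 1)(5c + 3)(7c + 1)(c**2 - 2c + 5)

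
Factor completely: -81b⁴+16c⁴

(2c-3b)(2c+3b)(4c²+9b²)

Write as (4c²)² − (9b²)², then factor 4c²-9b² once more.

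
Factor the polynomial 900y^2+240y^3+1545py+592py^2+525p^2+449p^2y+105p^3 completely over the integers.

(3p+4y+15)(5p+4y)(7p+15y)

Group: 5p(21p^2+73py+105p+60y^2+225y) + 4y(21p^2+73py+105p+60y^2+225y); both groups contain (21p^2+73py+105p+60y^2+225y), so (5p+4y) is a factor with cofactor 21p^2+73py+105p+60y^2+225y.
The cofactor groups again: 21p^2+73py+105p+60y^2+225y = 3p(7p+15y) + (4y+15)(7p+15y); both groups contain (7p+15y), giving (3p+4y+15)(7p+15y).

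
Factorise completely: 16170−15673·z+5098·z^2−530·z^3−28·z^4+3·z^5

(3·z−7)·(z+14)·(z−15)·(z^2−6·z+11)

Among the possible rational roots, z = 15 is a root, so (z−15) is a factor; dividing leaves 3·z^4+17·z^3−275·z^2+973·z−1078.
Then z = 7/3 is a root, giving the factor (3·z−7) and quotient z^3+8·z^2−73·z+154.
Then z = −14 is a root, giving the factor (z+14) and quotient z^2−6·z+11.
The quadratic z^2−6·z+11 has discriminant −8 < 0 and is irreducible over ℤ.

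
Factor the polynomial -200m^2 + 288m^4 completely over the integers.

8m^2(6m + 5)(6m - 5)

Factor out 8m^2, leaving 36m^2 - 25, which is a difference of two squares.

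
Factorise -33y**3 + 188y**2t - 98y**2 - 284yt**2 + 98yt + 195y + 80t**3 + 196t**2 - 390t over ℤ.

Group: y(-33y**2 + 122yt - 98y - 40t**2 - 98t + 195) - 2t(-33y**2 + 122yt - 98y - 40t**2 - 98t + 195); both groups contain (-33y**2 + 122yt - 98y - 40t**2 - 98t + 195), so (y - 2t) is a factor with cofactor -33y**2 + 122yt - 98y - 40t**2 - 98t + 195.
The cofactor groups again: -33y**2 + 122yt - 98y - 40t**2 - 98t + 195 = -11y(3y - 10t + 13) + (4t + 15)(3y - 10t + 13); both groups contain (3y - 10t + 13), giving -(11y - 4t - 15)(3y - 10t + 13).

-(3y - 10t + 13)(y - 2t)(11y - 4t - 15)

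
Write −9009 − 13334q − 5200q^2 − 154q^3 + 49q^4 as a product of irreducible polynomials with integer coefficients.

Among the possible rational roots, q = 13 is a root, so (q − 13) divides it; the quotient is 49q^3 + 483q^2 + 1079q + 693.
Continuing, q = −9/7 is a root, giving the factor (7q + 9) and quotient 7q^2 + 60q + 77.
The remaining quadratic factors as (7q + 11)(q + 7).

(7q + 11)(7q + 9)(q + 7)(q − 13)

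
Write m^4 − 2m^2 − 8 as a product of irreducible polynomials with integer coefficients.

(m + 2)(m − 2)(m^2 + 2)

Substitute u = m^2 to get a quadratic in u, then factor.
m^2 + 2 is irreducible over ℤ (always positive, so no real roots).
m^2 − 4 is a difference of squares.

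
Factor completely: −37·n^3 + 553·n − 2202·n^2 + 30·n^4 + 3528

Trying the rational-root candidates, n = 7/5 is a root, giving the factor (5·n − 7) and quotient 6·n^3 + n^2 − 439·n − 504.
Then n = −8 is a root, so (n + 8) is a factor; dividing leaves 6·n^2 − 47·n − 63.
The remaining quadratic factors as (n − 9)(6·n + 7).

(5·n − 7)·(6·n + 7)·(n + 8)·(n − 9)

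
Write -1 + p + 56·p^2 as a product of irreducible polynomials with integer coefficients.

(7·p + 1)·(8·p - 1)

Need a pair with product 56·(-1) = -56 and sum 1: that's -7 and 8.
Split the middle term: 56·p^2 - 7·p + 8·p - 1 = 7·p·(8·p - 1) + (8·p - 1).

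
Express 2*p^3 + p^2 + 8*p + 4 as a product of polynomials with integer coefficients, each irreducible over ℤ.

Group as (2*p^3 + 8*p) + (p^2 + 4) = 2*p*(p^2 + 4) + (p^2 + 4).
Both groups share the factor (p^2 + 4).

(2*p + 1)*(p^2 + 4)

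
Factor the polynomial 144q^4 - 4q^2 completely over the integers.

Factor out 4q^2, leaving 36q^2 - 1, which is a difference of two squares.

4q^2(6q + 1)(6q - 1)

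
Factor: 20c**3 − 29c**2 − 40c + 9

Testing divisors of the constant over divisors of the leading coefficient, c = 1/5 is a root, so (5c − 1) divides it; the quotient is 4c**2 − 5c − 9.
The remaining quadratic factors as (4c − 9)(c + 1).

(4c − 9)(5c − 1)(c + 1)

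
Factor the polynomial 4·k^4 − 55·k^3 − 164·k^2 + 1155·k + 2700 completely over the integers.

By the rational root theorem, k = −4 is a root, so (k + 4) divides it; the quotient is 4·k^3 − 71·k^2 + 120·k + 675.
Continuing, k = 5 is a root, so (k − 5) divides it; the quotient is 4·k^2 − 51·k − 135.
The remaining quadratic factors as (k − 15)(4·k + 9).

(4·k + 9)·(k + 4)·(k − 15)·(k − 5)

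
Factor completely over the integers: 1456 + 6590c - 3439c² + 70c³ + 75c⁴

(3c - 14)(5c + 1)(5c - 13)(c + 8)

Among the possible rational roots, c = -8 is a root, giving the factor (c + 8) and quotient 75c³ - 530c² + 801c + 182.
Then c = 13/5 is a root, so (5c - 13) is a factor; dividing leaves 15c² - 67c - 14.
The remaining quadratic factors as (5c + 1)(3c - 14).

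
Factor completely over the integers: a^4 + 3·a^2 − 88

(a^2 + 11)·(a^2 − 8)

Substitute u = a^2 to get a quadratic in u, then factor.
a^2 − 8 is irreducible over ℤ (8 is not a perfect square).
a^2 + 11 is irreducible over ℤ (always positive, so no real roots).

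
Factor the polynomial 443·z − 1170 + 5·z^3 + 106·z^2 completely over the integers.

Among the possible rational roots, z = 9/5 is a root, giving the factor (5·z − 9) and quotient z^2 + 23·z + 130.
The remaining quadratic factors as (z + 13)(z + 10).

(5·z − 9)·(z + 10)·(z + 13)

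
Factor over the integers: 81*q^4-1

Difference of squares twice: with A = 3*q and B = 1, A⁴ − B⁴ = (A² − B²)(A² + B²), and A² − B² factors again.

(3*q+1)*(3*q-1)*(9*q^2+1)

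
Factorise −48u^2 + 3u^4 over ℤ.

Every term has a factor of 3u^2. Then u^2 − 16 = (u)² − (4)².

3u^2(u + 4)(u − 4)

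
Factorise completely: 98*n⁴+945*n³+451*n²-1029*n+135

(2*n+3)*(7*n-1)*(7*n-5)*(n+9)

Among the possible rational roots, n = 5/7 is a root, so (7*n-5) is a factor; dividing leaves 14*n³+145*n²+168*n-27.
Next, n = -9 is a root, giving the factor (n+9) and quotient 14*n²+19*n-3.
The remaining quadratic factors as (7*n-1)(2*n+3).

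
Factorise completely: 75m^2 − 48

Pull out the common factor 3; 25m^2 − 16 is a difference of squares.

3(5m + 4)(5m − 4)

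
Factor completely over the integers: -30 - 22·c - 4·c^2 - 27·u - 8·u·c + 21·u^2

Group: 3·u·(7·u + 2·c + 5) + (-2·c - 6)·(7·u + 2·c + 5); both groups contain (7·u + 2·c + 5).

(3·u - 2·c - 6)·(7·u + 2·c + 5)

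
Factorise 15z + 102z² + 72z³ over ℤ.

3z(4z + 5)(6z + 1)

Pull out the common factor 3z, then factor the remaining trinomial.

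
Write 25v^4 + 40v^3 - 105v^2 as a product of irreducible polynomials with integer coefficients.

Pull out the common factor 5v^2, then factor the remaining trinomial.

5v^2(5v - 7)(v + 3)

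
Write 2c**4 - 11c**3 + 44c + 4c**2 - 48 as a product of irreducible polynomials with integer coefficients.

Among the possible rational roots, c = -2 is a root, so (c + 2) is a factor; dividing leaves 2c**3 - 15c**2 + 34c - 24.
Next, c = 4 is a root, giving the factor (c - 4) and quotient 2c**2 - 7c + 6.
The remaining quadratic factors as (2c - 3)(c - 2).

(2c - 3)(c + 2)(c - 2)(c - 4)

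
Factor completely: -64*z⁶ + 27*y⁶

Recognize a difference of cubes with the parts 3*y² and 4*z².

-(4*z² - 3*y²)*(16*z⁴ + 12*z²*y² + 9*y⁴)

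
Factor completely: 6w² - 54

Factor out 6, leaving w² - 9, which is a difference of two squares.

6(w + 3)(w - 3)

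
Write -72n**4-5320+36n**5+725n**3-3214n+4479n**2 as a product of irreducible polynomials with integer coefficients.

(2n+7)(3n-4)(6n+5)(n**2-5n+38)

Testing divisors of the constant over divisors of the leading coefficient, n = -5/6 is a root, so (6n+5) divides it; the quotient is 6n**4-17n**3+135n**2+634n-1064.
Then n = -7/2 is a root, so (2n+7) divides it; the quotient is 3n**3-19n**2+134n-152.
Then n = 4/3 is a root, giving the factor (3n-4) and quotient n**2-5n+38.
The quadratic n**2-5n+38 has discriminant -127 < 0 and is irreducible over ℤ.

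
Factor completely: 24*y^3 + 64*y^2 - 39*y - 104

(3*y + 8)*(8*y^2 - 13)

Group as (24*y^3 - 39*y) + (64*y^2 - 104) = 3*y*(8*y^2 - 13) + 8*(8*y^2 - 13).
Both groups share the factor (8*y^2 - 13).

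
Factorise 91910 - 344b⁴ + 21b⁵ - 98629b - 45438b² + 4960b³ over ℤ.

By the rational root theorem, b = 5/7 is a root, so (7b - 5) is a factor; dividing leaves 3b⁴ - 47b³ + 675b² - 6009b - 18382.
Then b = -7/3 is a root, giving the factor (3b + 7) and quotient b³ - 18b² + 267b - 2626.
Then b = 13 is a root, so (b - 13) is a factor; dividing leaves b² - 5b + 202.
The quadratic b² - 5b + 202 has discriminant -783 < 0 and is irreducible over ℤ.

(3b + 7)(7b - 5)(b - 13)(b² - 5b + 202)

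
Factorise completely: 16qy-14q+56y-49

(2q+7)(8y-7)

Group as (16qy-14q) + (56y-49) = 2q(8y-7) + 7(8y-7).
Both groups share the factor (8y-7).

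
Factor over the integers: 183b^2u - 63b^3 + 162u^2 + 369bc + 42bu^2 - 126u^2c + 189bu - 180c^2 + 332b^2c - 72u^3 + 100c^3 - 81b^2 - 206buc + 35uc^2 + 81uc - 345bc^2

Group: 7b(-9b^2 + 21bu + 41bc + 18u^2 + 9uc - 20c^2) + (-4u - 5c + 9)(-9b^2 + 21bu + 41bc + 18u^2 + 9uc - 20c^2); both groups contain (-9b^2 + 21bu + 41bc + 18u^2 + 9uc - 20c^2), so (7b - 4u - 5c + 9) is a factor with cofactor -9b^2 + 21bu + 41bc + 18u^2 + 9uc - 20c^2.
The cofactor groups again: -9b^2 + 21bu + 41bc + 18u^2 + 9uc - 20c^2 = -9b(b - 3u - 4c) + (-6u + 5c)(b - 3u - 4c); both groups contain (b - 3u - 4c), giving -(9b + 6u - 5c)(b - 3u - 4c).

-(7b - 4u - 5c + 9)(9b + 6u - 5c)(b - 3u - 4c)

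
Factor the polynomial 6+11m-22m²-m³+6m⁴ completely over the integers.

(2m-3)(3m+1)(m+2)(m-1)

Among the possible rational roots, m = 1 is a root, giving the factor (m-1) and quotient 6m³+5m²-17m-6.
Next, m = 3/2 is a root, so (2m-3) divides it; the quotient is 3m²+7m+2.
The remaining quadratic factors as (m+2)(3m+1).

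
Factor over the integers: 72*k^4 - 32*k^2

Factor out 8*k^2, leaving 9*k^2 - 4, which is a difference of two squares.

8*k^2*(3*k + 2)*(3*k - 2)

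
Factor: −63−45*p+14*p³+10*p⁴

Group as (10*p⁴−45*p) + (14*p³−63) = 5*p*(2*p³−9) + 7*(2*p³−9).
Both groups share the factor (2*p³−9).

(5*p+7)*(2*p³−9)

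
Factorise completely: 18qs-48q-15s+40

Group as (18qs-48q) + (-15s+40) = 6q(3s-8) - 5(3s-8).
Both groups share the factor (3s-8).

(3s-8)(6q-5)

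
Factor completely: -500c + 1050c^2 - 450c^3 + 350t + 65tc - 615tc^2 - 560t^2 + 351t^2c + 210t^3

Group: 6t(35t^2 - 29tc - 35t - 30c^2 + 50c) + (15c - 10)(35t^2 - 29tc - 35t - 30c^2 + 50c); both groups contain (35t^2 - 29tc - 35t - 30c^2 + 50c), so (6t + 15c - 10) is a factor with cofactor 35t^2 - 29tc - 35t - 30c^2 + 50c.
The cofactor groups again: 35t^2 - 29tc - 35t - 30c^2 + 50c = 5t(7t - 10c) + (3c - 5)(7t - 10c); both groups contain (7t - 10c), giving (5t + 3c - 5)(7t - 10c).

(7t - 10c)(6t + 15c - 10)(5t + 3c - 5)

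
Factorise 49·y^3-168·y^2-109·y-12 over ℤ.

(7·y+1)·(7·y+3)·(y-4)

Among the possible rational roots, y = -3/7 is a root, so (7·y+3) divides it; the quotient is 7·y^2-27·y-4.
The remaining quadratic factors as (7·y+1)(y-4).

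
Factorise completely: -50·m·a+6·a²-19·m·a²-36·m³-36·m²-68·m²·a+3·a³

Group: 2·m·(-18·m²-25·m·a+3·a²) + (a+2)·(-18·m²-25·m·a+3·a²); both groups contain (-18·m²-25·m·a+3·a²), so (2·m+a+2) is a factor with cofactor -18·m²-25·m·a+3·a².
The cofactor groups again: -18·m²-25·m·a+3·a² = -9·m·(2·m+3·a) + a·(2·m+3·a); both groups contain (2·m+3·a), giving -(9·m-a)·(2·m+3·a).

-(9·m-a)·(2·m+3·a)·(2·m+a+2)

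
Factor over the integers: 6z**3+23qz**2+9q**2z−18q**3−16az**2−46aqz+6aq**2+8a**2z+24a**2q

(2a+2q−3z)(3q+z)(4a−3q−2z)

Group: 2a(12aq+4az−9q**2−9qz−2z**2) + (2q−3z)(12aq+4az−9q**2−9qz−2z**2); both groups contain (12aq+4az−9q**2−9qz−2z**2), so (2a+2q−3z) is a factor with cofactor 12aq+4az−9q**2−9qz−2z**2.
The cofactor groups again: 12aq+4az−9q**2−9qz−2z**2 = 3q(4a−3q−2z) + z(4a−3q−2z); both groups contain (4a−3q−2z), giving (3q+z)(4a−3q−2z).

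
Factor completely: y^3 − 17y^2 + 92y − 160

Among the possible rational roots, y = 4 is a root, giving the factor (y − 4) and quotient y^2 − 13y + 40.
The remaining quadratic factors as (y − 8)(y − 5).

(y − 4)(y − 5)(y − 8)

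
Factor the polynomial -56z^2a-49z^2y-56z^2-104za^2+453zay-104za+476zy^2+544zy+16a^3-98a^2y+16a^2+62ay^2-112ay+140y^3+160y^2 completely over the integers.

Group: 7z(-8za-7zy-8z-16a^2+66ay-16a+70y^2+80y) + (-a+2y)(-8za-7zy-8z-16a^2+66ay-16a+70y^2+80y); both groups contain (-8za-7zy-8z-16a^2+66ay-16a+70y^2+80y), so (7z-a+2y) is a factor with cofactor -8za-7zy-8z-16a^2+66ay-16a+70y^2+80y.
The cofactor groups again: -8za-7zy-8z-16a^2+66ay-16a+70y^2+80y = -z(8a+7y+8) + (-2a+10y)(8a+7y+8); both groups contain (8a+7y+8), giving -(z+2a-10y)(8a+7y+8).

-(7z-a+2y)(z+2a-10y)(8a+7y+8)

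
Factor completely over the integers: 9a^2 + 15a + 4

(3a + 1)(3a + 4)

Need a pair with product 9·4 = 36 and sum 15: that's 12 and 3.
Split the middle term: 9a^2 + 12a + 3a + 4 = 3a(3a + 4) + (3a + 4).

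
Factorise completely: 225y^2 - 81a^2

Every term has a factor of 9. Then 25y^2 - 9a^2 = (5y)² − (3a)².

9(5y - 3a)(5y + 3a)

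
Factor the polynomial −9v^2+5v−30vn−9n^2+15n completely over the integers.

Group: −v(9v+3n−5) − 3n(9v+3n−5); both groups contain (9v+3n−5).

−(9v+3n−5)(v+3n)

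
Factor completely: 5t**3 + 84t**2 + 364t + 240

(5t + 4)(t + 10)(t + 6)

Testing divisors of the constant over divisors of the leading coefficient, t = -4/5 is a root, so (5t + 4) divides it; the quotient is t**2 + 16t + 60.
The remaining quadratic factors as (t + 10)(t + 6).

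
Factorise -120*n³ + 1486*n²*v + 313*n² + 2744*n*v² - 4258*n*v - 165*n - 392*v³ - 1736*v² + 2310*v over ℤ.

Group: n*(-120*n² - 194*n*v + 313*n + 28*v² + 124*v - 165) - 14*v*(-120*n² - 194*n*v + 313*n + 28*v² + 124*v - 165); both groups contain (-120*n² - 194*n*v + 313*n + 28*v² + 124*v - 165), so (n - 14*v) is a factor with cofactor -120*n² - 194*n*v + 313*n + 28*v² + 124*v - 165.
The cofactor groups again: -120*n² - 194*n*v + 313*n + 28*v² + 124*v - 165 = -8*n*(15*n - 2*v - 11) + (-14*v + 15)*(15*n - 2*v - 11); both groups contain (15*n - 2*v - 11), giving -(8*n + 14*v - 15)*(15*n - 2*v - 11).

-(15*n - 2*v - 11)*(8*n + 14*v - 15)*(n - 14*v)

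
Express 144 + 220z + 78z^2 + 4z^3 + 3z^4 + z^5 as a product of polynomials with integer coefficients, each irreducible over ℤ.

(z + 1)(z + 2)(z + 4)(z^2 - 4z + 18)

Trying the rational-root candidates, z = -4 is a root, so (z + 4) is a factor; dividing leaves z^4 - z^3 + 8z^2 + 46z + 36.
Next, z = -1 is a root, so (z + 1) divides it; the quotient is z^3 - 2z^2 + 10z + 36.
Then z = -2 is a root, so (z + 2) is a factor; dividing leaves z^2 - 4z + 18.
The quadratic z^2 - 4z + 18 has discriminant -56 < 0 and is irreducible over ℤ.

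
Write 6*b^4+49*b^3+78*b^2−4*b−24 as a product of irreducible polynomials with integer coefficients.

(2*b−1)*(3*b+2)*(b+2)*(b+6)

Trying the rational-root candidates, b = −2 is a root, so (b+2) divides it; the quotient is 6*b^3+37*b^2+4*b−12.
Then b = −2/3 is a root, so (3*b+2) divides it; the quotient is 2*b^2+11*b−6.
The remaining quadratic factors as (b+6)(2*b−1).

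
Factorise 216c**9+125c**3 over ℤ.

c**3(6c**2+5)(36c**4−30c**2+25)

Pull out the common factor c**3, leaving 216c**6+125.
Recognize a sum of cubes with the parts 6c**2 and 5.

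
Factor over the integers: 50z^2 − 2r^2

2(5z − r)(5z + r)

Every term has a factor of 2. Then 25z^2 − r^2 = (5z)² − (r)².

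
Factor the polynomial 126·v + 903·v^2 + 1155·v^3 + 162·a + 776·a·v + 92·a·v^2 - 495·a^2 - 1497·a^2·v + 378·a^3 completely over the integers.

(14·a - 15·v - 9)·(3·a - 11·v - 2)·(9·a + 7·v)

Group: 14·a·(27·a^2 - 78·a·v - 18·a - 77·v^2 - 14·v) + (-15·v - 9)·(27·a^2 - 78·a·v - 18·a - 77·v^2 - 14·v); both groups contain (27·a^2 - 78·a·v - 18·a - 77·v^2 - 14·v), so (14·a - 15·v - 9) is a factor with cofactor 27·a^2 - 78·a·v - 18·a - 77·v^2 - 14·v.
The cofactor groups again: 27·a^2 - 78·a·v - 18·a - 77·v^2 - 14·v = 9·a·(3·a - 11·v - 2) + 7·v·(3·a - 11·v - 2); both groups contain (3·a - 11·v - 2), giving (9·a + 7·v)·(3·a - 11·v - 2).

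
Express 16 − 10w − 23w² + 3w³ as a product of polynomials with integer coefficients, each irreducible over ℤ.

Among the possible rational roots, w = 2/3 is a root, so (3w − 2) is a factor; dividing leaves w² − 7w − 8.
The remaining quadratic factors as (w + 1)(w − 8).

(3w − 2)(w + 1)(w − 8)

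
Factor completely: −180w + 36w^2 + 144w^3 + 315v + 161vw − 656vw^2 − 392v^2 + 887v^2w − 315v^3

Group: 9v(−35v^2 + 83vw − 63v − 36w^2 + 36w) + (−4w − 5)(−35v^2 + 83vw − 63v − 36w^2 + 36w); both groups contain (−35v^2 + 83vw − 63v − 36w^2 + 36w), so (9v − 4w − 5) is a factor with cofactor −35v^2 + 83vw − 63v − 36w^2 + 36w.
The cofactor groups again: −35v^2 + 83vw − 63v − 36w^2 + 36w = −5v(7v − 4w) + (9w − 9)(7v − 4w); both groups contain (7v − 4w), giving −(5v − 9w + 9)(7v − 4w).

−(5v − 9w + 9)(7v − 4w)(9v − 4w − 5)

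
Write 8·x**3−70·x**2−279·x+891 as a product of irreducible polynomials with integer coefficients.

Among the possible rational roots, x = −9/2 is a root, so (2·x+9) divides it; the quotient is 4·x**2−53·x+99.
The remaining quadratic factors as (4·x−9)(x−11).

(2·x+9)·(4·x−9)·(x−11)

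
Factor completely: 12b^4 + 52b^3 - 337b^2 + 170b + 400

(2b - 5)(6b + 5)(b + 8)(b - 2)

Among the possible rational roots, b = -8 is a root, giving the factor (b + 8) and quotient 12b^3 - 44b^2 + 15b + 50.
Continuing, b = 2 is a root, so (b - 2) divides it; the quotient is 12b^2 - 20b - 25.
The remaining quadratic factors as (2b - 5)(6b + 5).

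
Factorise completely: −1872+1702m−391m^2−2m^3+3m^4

(3m−8)(m+13)(m−2)(m−9)

Testing divisors of the constant over divisors of the leading coefficient, m = 2 is a root, giving the factor (m−2) and quotient 3m^3+4m^2−383m+936.
Continuing, m = −13 is a root, so (m+13) is a factor; dividing leaves 3m^2−35m+72.
The remaining quadratic factors as (m−9)(3m−8).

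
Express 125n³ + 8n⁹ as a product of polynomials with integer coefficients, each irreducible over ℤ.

n³(2n² + 5)(4n⁴ − 10n² + 25)

Every term has a factor of n³; factoring it out leaves 8n⁶ + 125.
Recognize a sum of cubes with the parts 5 and 2n².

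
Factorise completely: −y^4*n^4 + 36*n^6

−n^4*(y^2 − 6*n)*(y^2 + 6*n)

Factor out n^4 first: what remains is −y^4 + 36*n^2.
Recognize a difference of squares with the parts 6*n and y^2.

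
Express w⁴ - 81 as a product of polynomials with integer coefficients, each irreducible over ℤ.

(w + 3)*(w - 3)*(w² + 9)

Write as (w²)² − (9)², then factor w² - 9 once more.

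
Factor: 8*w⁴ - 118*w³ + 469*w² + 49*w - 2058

Trying the rational-root candidates, w = 7 is a root, giving the factor (w - 7) and quotient 8*w³ - 62*w² + 35*w + 294.
Next, w = 7/2 is a root, so (2*w - 7) is a factor; dividing leaves 4*w² - 17*w - 42.
The remaining quadratic factors as (w - 6)(4*w + 7).

(2*w - 7)*(4*w + 7)*(w - 6)*(w - 7)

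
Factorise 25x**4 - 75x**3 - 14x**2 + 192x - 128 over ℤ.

(5x + 8)(5x - 8)(x - 1)(x - 2)

Testing divisors of the constant over divisors of the leading coefficient, x = 2 is a root, so (x - 2) divides it; the quotient is 25x**3 - 25x**2 - 64x + 64.
Then x = -8/5 is a root, so (5x + 8) divides it; the quotient is 5x**2 - 13x + 8.
The remaining quadratic factors as (5x - 8)(x - 1).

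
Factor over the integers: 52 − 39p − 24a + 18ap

(3p − 4)(6a − 13)

Group as (18ap − 24a) + (−39p + 52) = 6a(3p − 4) − 13(3p − 4).
Both groups share the factor (3p − 4).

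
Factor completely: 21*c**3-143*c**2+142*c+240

Testing divisors of the constant over divisors of the leading coefficient, c = 5 is a root, so (c-5) is a factor; dividing leaves 21*c**2-38*c-48.
The remaining quadratic factors as (7*c+6)(3*c-8).

(3*c-8)*(7*c+6)*(c-5)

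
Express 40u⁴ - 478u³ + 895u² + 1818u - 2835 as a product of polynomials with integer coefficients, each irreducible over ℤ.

(2u - 7)(4u - 5)(5u + 9)(u - 9)

By the rational root theorem, u = 7/2 is a root, so (2u - 7) divides it; the quotient is 20u³ - 169u² - 144u + 405.
Continuing, u = 9 is a root, giving the factor (u - 9) and quotient 20u² + 11u - 45.
The remaining quadratic factors as (4u - 5)(5u + 9).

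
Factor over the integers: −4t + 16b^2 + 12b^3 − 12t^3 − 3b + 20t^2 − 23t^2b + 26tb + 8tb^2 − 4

Group: 3t(−4t^2 − 5tb + 8t + 6b^2 + 5b − 4) + (2b + 1)(−4t^2 − 5tb + 8t + 6b^2 + 5b − 4); both groups contain (−4t^2 − 5tb + 8t + 6b^2 + 5b − 4), so (3t + 2b + 1) is a factor with cofactor −4t^2 − 5tb + 8t + 6b^2 + 5b − 4.
The cofactor groups again: −4t^2 − 5tb + 8t + 6b^2 + 5b − 4 = −4t(t + 2b − 1) + (3b + 4)(t + 2b − 1); both groups contain (t + 2b − 1), giving −(4t − 3b − 4)(t + 2b − 1).

−(4t − 3b − 4)(3t + 2b + 1)(t + 2b − 1)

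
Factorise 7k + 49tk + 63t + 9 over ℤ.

(7k + 9)(7t + 1)

Group as (49tk + 63t) + (7k + 9) = 7t(7k + 9) + (7k + 9).
Both groups share the factor (7k + 9).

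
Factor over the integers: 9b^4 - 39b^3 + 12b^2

Pull out the common factor 3b^2, then factor the remaining trinomial.

3b^2(3b - 1)(b - 4)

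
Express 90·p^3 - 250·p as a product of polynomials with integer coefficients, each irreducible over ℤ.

Pull out the common factor 10·p; 9·p^2 - 25 is a difference of squares.

10·p·(3·p + 5)·(3·p - 5)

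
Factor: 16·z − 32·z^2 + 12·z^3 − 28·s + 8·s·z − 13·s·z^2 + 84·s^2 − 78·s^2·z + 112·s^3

(2·s − z + 2)·(7·s − 4·z)·(8·s + 3·z − 2)

Group: 8·s·(14·s^2 − 15·s·z + 14·s + 4·z^2 − 8·z) + (3·z − 2)·(14·s^2 − 15·s·z + 14·s + 4·z^2 − 8·z); both groups contain (14·s^2 − 15·s·z + 14·s + 4·z^2 − 8·z), so (8·s + 3·z − 2) is a factor with cofactor 14·s^2 − 15·s·z + 14·s + 4·z^2 − 8·z.
The cofactor groups again: 14·s^2 − 15·s·z + 14·s + 4·z^2 − 8·z = 2·s·(7·s − 4·z) + (−z + 2)·(7·s − 4·z); both groups contain (7·s − 4·z), giving (2·s − z + 2)·(7·s − 4·z).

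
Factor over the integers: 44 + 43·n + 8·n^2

(8·n + 11)·(n + 4)

Need a pair with product 8·44 = 352 and sum 43: that's 32 and 11.
Split the middle term: 8·n^2 + 32·n + 11·n + 44 = 8·n·(n + 4) + 11·(n + 4).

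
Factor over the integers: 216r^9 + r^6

r^6(6r + 1)(36r^2 - 6r + 1)

Pull out the common factor r^6, leaving 216r^3 + 1.
Recognize a sum of cubes with the parts 6r and 1.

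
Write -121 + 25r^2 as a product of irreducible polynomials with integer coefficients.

Need a pair with product 25·(-121) = -3025 and sum 0: that's -55 and 55.
Split the middle term: 25r^2 - 55r + 55r - 121 = 5r(5r - 11) + 11(5r - 11).

(5r + 11)(5r - 11)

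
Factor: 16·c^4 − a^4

Difference of squares twice: with A = 2·c and B = a, A⁴ − B⁴ = (A² − B²)(A² + B²), and A² − B² factors again.

(2·c − a)·(2·c + a)·(4·c^2 + a^2)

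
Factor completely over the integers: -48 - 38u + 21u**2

Need a pair with product 21·(-48) = -1008 and sum -38: that's -56 and 18.
Split the middle term: 21u**2 - 56u + 18u - 48 = 7u(3u - 8) + 6(3u - 8).

(3u - 8)(7u + 6)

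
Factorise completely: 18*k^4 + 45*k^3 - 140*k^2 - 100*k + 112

By the rational root theorem, k = 2 is a root, giving the factor (k - 2) and quotient 18*k^3 + 81*k^2 + 22*k - 56.
Then k = -4 is a root, so (k + 4) is a factor; dividing leaves 18*k^2 + 9*k - 14.
The remaining quadratic factors as (3*k - 2)(6*k + 7).

(3*k - 2)*(6*k + 7)*(k + 4)*(k - 2)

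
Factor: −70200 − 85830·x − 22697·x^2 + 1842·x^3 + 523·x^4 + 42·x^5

(6·x + 13)·(7·x + 9)·(x − 6)·(x^2 + 15·x + 100)

Trying the rational-root candidates, x = −13/6 is a root, giving the factor (6·x + 13) and quotient 7·x^4 + 72·x^3 + 151·x^2 − 4110·x − 5400.
Continuing, x = −9/7 is a root, so (7·x + 9) is a factor; dividing leaves x^3 + 9·x^2 + 10·x − 600.
Then x = 6 is a root, giving the factor (x − 6) and quotient x^2 + 15·x + 100.
The quadratic x^2 + 15·x + 100 has discriminant −175 < 0 and is irreducible over ℤ.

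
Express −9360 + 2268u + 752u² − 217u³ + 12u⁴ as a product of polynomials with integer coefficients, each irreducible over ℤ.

(3u − 10)(4u + 13)(u − 12)(u − 6)

Among the possible rational roots, u = −13/4 is a root, so (4u + 13) is a factor; dividing leaves 3u³ − 64u² + 396u − 720.
Continuing, u = 6 is a root, giving the factor (u − 6) and quotient 3u² − 46u + 120.
The remaining quadratic factors as (u − 12)(3u − 10).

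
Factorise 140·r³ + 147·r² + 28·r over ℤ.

7·r·(4·r + 1)·(5·r + 4)

Pull out the common factor 7·r, then factor the remaining trinomial.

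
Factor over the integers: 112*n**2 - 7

Every term has a factor of 7. Then 16*n**2 - 1 = (4*n)² − (1)².

7*(4*n + 1)*(4*n - 1)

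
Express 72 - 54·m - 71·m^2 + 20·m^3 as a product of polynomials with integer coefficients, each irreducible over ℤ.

(4·m - 3)·(5·m + 6)·(m - 4)

By the rational root theorem, m = 3/4 is a root, so (4·m - 3) divides it; the quotient is 5·m^2 - 14·m - 24.
The remaining quadratic factors as (m - 4)(5·m + 6).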